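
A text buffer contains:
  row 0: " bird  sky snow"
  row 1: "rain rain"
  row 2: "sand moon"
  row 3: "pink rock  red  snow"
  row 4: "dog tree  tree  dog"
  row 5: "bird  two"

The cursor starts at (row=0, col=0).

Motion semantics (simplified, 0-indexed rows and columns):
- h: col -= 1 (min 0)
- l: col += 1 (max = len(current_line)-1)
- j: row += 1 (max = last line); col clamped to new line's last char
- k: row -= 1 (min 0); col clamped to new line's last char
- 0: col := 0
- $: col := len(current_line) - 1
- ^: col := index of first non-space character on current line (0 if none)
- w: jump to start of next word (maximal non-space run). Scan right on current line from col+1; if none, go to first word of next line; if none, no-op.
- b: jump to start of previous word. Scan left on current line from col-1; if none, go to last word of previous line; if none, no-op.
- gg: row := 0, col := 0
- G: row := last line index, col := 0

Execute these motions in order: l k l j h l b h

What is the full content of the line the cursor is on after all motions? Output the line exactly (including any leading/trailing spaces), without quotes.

Answer: rain rain

Derivation:
After 1 (l): row=0 col=1 char='b'
After 2 (k): row=0 col=1 char='b'
After 3 (l): row=0 col=2 char='i'
After 4 (j): row=1 col=2 char='i'
After 5 (h): row=1 col=1 char='a'
After 6 (l): row=1 col=2 char='i'
After 7 (b): row=1 col=0 char='r'
After 8 (h): row=1 col=0 char='r'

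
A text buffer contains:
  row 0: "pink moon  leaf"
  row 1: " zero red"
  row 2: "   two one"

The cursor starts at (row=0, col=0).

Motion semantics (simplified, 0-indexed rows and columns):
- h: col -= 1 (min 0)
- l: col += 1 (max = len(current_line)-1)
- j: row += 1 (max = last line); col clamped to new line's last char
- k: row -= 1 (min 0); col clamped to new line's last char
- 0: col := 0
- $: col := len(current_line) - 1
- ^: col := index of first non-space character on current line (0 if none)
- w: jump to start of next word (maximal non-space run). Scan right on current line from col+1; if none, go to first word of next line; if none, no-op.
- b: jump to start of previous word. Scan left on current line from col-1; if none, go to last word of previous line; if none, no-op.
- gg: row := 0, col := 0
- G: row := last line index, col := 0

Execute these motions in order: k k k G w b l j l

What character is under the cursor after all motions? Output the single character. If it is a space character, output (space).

Answer: n

Derivation:
After 1 (k): row=0 col=0 char='p'
After 2 (k): row=0 col=0 char='p'
After 3 (k): row=0 col=0 char='p'
After 4 (G): row=2 col=0 char='_'
After 5 (w): row=2 col=3 char='t'
After 6 (b): row=1 col=6 char='r'
After 7 (l): row=1 col=7 char='e'
After 8 (j): row=2 col=7 char='o'
After 9 (l): row=2 col=8 char='n'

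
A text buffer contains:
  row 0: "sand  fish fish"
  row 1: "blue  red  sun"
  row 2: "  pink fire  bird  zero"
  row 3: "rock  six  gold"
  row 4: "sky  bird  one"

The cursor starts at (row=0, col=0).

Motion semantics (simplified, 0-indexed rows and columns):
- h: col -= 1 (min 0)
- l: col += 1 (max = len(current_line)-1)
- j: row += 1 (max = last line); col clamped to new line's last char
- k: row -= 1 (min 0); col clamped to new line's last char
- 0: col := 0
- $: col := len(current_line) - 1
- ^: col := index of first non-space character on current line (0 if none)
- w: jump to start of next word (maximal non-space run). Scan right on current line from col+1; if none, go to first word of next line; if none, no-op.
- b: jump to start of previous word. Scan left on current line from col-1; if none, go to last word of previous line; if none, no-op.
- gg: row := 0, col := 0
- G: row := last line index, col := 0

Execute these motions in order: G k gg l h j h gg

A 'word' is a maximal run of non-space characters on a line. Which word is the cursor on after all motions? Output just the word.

After 1 (G): row=4 col=0 char='s'
After 2 (k): row=3 col=0 char='r'
After 3 (gg): row=0 col=0 char='s'
After 4 (l): row=0 col=1 char='a'
After 5 (h): row=0 col=0 char='s'
After 6 (j): row=1 col=0 char='b'
After 7 (h): row=1 col=0 char='b'
After 8 (gg): row=0 col=0 char='s'

Answer: sand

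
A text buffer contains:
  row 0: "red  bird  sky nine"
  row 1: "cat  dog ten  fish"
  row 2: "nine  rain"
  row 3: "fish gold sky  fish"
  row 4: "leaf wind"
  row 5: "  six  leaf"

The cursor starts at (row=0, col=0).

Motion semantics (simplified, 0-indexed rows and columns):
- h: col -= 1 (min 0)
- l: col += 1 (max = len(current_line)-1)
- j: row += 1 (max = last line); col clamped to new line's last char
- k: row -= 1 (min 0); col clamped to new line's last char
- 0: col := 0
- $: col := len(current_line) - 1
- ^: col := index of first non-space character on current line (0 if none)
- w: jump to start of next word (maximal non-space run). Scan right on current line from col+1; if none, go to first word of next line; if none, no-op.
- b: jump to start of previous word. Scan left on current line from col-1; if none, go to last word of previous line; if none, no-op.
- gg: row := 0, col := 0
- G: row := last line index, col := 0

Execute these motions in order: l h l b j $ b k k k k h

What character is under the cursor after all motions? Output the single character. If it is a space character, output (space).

Answer: y

Derivation:
After 1 (l): row=0 col=1 char='e'
After 2 (h): row=0 col=0 char='r'
After 3 (l): row=0 col=1 char='e'
After 4 (b): row=0 col=0 char='r'
After 5 (j): row=1 col=0 char='c'
After 6 ($): row=1 col=17 char='h'
After 7 (b): row=1 col=14 char='f'
After 8 (k): row=0 col=14 char='_'
After 9 (k): row=0 col=14 char='_'
After 10 (k): row=0 col=14 char='_'
After 11 (k): row=0 col=14 char='_'
After 12 (h): row=0 col=13 char='y'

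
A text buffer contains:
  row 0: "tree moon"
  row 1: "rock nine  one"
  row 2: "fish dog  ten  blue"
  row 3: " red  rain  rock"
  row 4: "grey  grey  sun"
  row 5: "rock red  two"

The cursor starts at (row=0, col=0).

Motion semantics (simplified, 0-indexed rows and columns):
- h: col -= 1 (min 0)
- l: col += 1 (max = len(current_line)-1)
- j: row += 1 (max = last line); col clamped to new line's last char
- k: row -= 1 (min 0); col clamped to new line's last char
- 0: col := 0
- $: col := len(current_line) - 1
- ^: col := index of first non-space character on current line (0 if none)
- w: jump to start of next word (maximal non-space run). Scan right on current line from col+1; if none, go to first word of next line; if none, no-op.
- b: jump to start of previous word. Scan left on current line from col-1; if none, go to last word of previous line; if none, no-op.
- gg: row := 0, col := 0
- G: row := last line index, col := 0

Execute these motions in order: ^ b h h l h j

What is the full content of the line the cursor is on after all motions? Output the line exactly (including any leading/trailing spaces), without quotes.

Answer: rock nine  one

Derivation:
After 1 (^): row=0 col=0 char='t'
After 2 (b): row=0 col=0 char='t'
After 3 (h): row=0 col=0 char='t'
After 4 (h): row=0 col=0 char='t'
After 5 (l): row=0 col=1 char='r'
After 6 (h): row=0 col=0 char='t'
After 7 (j): row=1 col=0 char='r'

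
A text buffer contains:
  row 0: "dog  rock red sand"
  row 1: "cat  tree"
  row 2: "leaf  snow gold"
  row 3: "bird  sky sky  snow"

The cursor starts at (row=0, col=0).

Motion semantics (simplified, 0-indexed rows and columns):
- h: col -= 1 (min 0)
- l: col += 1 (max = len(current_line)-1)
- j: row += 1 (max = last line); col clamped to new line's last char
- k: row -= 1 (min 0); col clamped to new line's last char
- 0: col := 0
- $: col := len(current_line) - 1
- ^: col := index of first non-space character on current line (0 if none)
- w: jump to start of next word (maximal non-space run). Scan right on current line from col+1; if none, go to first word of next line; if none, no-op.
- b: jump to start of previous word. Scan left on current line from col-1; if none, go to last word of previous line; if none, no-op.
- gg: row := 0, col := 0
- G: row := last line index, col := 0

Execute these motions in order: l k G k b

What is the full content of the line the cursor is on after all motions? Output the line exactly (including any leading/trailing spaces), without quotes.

After 1 (l): row=0 col=1 char='o'
After 2 (k): row=0 col=1 char='o'
After 3 (G): row=3 col=0 char='b'
After 4 (k): row=2 col=0 char='l'
After 5 (b): row=1 col=5 char='t'

Answer: cat  tree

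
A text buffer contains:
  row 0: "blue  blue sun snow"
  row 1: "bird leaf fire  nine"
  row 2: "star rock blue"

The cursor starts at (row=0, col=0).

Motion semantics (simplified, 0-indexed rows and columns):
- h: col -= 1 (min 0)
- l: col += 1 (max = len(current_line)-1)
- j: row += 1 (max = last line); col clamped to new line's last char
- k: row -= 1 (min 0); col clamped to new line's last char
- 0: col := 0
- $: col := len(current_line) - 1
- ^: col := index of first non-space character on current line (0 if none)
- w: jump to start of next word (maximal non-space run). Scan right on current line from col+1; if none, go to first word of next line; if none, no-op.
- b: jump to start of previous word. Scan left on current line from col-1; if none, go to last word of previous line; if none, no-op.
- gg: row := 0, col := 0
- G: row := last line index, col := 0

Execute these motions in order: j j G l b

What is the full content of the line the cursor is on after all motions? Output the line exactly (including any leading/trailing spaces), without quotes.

After 1 (j): row=1 col=0 char='b'
After 2 (j): row=2 col=0 char='s'
After 3 (G): row=2 col=0 char='s'
After 4 (l): row=2 col=1 char='t'
After 5 (b): row=2 col=0 char='s'

Answer: star rock blue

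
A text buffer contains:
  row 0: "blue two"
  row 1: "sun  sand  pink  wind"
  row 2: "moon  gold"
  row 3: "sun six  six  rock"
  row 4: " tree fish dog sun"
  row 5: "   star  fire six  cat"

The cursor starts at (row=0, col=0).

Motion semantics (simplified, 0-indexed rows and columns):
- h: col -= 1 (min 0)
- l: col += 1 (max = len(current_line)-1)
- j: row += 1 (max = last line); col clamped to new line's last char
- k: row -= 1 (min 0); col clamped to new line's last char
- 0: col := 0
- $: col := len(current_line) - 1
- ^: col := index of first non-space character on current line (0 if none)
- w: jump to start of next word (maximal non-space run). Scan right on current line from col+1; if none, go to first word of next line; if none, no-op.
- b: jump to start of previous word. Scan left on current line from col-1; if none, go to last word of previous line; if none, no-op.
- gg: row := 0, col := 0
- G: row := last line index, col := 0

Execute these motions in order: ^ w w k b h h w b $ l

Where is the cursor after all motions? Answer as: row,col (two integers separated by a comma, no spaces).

Answer: 0,7

Derivation:
After 1 (^): row=0 col=0 char='b'
After 2 (w): row=0 col=5 char='t'
After 3 (w): row=1 col=0 char='s'
After 4 (k): row=0 col=0 char='b'
After 5 (b): row=0 col=0 char='b'
After 6 (h): row=0 col=0 char='b'
After 7 (h): row=0 col=0 char='b'
After 8 (w): row=0 col=5 char='t'
After 9 (b): row=0 col=0 char='b'
After 10 ($): row=0 col=7 char='o'
After 11 (l): row=0 col=7 char='o'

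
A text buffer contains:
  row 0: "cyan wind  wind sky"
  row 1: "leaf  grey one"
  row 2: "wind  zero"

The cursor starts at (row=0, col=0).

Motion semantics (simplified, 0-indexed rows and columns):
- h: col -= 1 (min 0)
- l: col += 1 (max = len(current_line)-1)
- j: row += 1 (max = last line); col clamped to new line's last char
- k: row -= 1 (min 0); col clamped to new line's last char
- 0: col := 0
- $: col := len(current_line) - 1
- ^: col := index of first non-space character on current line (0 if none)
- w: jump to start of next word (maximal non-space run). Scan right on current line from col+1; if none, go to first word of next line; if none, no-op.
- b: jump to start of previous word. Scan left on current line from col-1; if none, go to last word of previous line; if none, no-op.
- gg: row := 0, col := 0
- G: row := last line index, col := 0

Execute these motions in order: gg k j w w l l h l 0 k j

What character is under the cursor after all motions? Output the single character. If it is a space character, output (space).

After 1 (gg): row=0 col=0 char='c'
After 2 (k): row=0 col=0 char='c'
After 3 (j): row=1 col=0 char='l'
After 4 (w): row=1 col=6 char='g'
After 5 (w): row=1 col=11 char='o'
After 6 (l): row=1 col=12 char='n'
After 7 (l): row=1 col=13 char='e'
After 8 (h): row=1 col=12 char='n'
After 9 (l): row=1 col=13 char='e'
After 10 (0): row=1 col=0 char='l'
After 11 (k): row=0 col=0 char='c'
After 12 (j): row=1 col=0 char='l'

Answer: l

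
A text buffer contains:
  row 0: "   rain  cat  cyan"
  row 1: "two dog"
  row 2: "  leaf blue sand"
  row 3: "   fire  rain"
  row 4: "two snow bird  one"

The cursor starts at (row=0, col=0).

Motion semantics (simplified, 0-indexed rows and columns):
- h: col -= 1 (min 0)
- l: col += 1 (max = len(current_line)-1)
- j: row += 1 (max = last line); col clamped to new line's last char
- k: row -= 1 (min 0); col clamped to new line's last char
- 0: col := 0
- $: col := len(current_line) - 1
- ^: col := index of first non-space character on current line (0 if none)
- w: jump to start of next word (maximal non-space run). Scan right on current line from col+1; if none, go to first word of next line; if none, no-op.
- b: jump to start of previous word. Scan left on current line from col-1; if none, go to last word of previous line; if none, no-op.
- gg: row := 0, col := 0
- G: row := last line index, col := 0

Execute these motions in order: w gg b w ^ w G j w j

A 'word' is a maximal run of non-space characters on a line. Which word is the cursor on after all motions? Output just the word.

After 1 (w): row=0 col=3 char='r'
After 2 (gg): row=0 col=0 char='_'
After 3 (b): row=0 col=0 char='_'
After 4 (w): row=0 col=3 char='r'
After 5 (^): row=0 col=3 char='r'
After 6 (w): row=0 col=9 char='c'
After 7 (G): row=4 col=0 char='t'
After 8 (j): row=4 col=0 char='t'
After 9 (w): row=4 col=4 char='s'
After 10 (j): row=4 col=4 char='s'

Answer: snow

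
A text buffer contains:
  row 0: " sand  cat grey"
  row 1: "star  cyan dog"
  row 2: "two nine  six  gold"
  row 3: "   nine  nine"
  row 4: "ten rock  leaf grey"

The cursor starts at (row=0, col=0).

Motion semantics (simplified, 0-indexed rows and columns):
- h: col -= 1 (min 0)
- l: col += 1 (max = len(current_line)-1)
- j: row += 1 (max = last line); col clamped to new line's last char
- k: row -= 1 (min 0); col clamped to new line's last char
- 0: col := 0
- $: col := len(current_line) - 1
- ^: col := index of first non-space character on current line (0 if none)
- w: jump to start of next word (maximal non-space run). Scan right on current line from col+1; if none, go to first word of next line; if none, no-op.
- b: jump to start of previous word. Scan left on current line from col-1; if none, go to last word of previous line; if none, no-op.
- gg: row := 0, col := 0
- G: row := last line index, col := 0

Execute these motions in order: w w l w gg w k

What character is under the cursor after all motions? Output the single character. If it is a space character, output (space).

Answer: s

Derivation:
After 1 (w): row=0 col=1 char='s'
After 2 (w): row=0 col=7 char='c'
After 3 (l): row=0 col=8 char='a'
After 4 (w): row=0 col=11 char='g'
After 5 (gg): row=0 col=0 char='_'
After 6 (w): row=0 col=1 char='s'
After 7 (k): row=0 col=1 char='s'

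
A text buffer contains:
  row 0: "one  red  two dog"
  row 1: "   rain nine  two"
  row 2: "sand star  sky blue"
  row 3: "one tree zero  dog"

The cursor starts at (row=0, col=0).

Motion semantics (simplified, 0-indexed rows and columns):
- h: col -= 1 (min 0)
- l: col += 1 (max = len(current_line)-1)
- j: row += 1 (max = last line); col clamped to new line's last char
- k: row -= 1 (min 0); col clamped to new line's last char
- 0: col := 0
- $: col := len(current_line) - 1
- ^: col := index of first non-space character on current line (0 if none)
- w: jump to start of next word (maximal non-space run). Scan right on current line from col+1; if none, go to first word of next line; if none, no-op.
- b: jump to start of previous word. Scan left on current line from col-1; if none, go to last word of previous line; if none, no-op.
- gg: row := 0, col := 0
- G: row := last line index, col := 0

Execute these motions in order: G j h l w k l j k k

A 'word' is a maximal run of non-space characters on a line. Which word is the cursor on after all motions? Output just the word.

After 1 (G): row=3 col=0 char='o'
After 2 (j): row=3 col=0 char='o'
After 3 (h): row=3 col=0 char='o'
After 4 (l): row=3 col=1 char='n'
After 5 (w): row=3 col=4 char='t'
After 6 (k): row=2 col=4 char='_'
After 7 (l): row=2 col=5 char='s'
After 8 (j): row=3 col=5 char='r'
After 9 (k): row=2 col=5 char='s'
After 10 (k): row=1 col=5 char='i'

Answer: rain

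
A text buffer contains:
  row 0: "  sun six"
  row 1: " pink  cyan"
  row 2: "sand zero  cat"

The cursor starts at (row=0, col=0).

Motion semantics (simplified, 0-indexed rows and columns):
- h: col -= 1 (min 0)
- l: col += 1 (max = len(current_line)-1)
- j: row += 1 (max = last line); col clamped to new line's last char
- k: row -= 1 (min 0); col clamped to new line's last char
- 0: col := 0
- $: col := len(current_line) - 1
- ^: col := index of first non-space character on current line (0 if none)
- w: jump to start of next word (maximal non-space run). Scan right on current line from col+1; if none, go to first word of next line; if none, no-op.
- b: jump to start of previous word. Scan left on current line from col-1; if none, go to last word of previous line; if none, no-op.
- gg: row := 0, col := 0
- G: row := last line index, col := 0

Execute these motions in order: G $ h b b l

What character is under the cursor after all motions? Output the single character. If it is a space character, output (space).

After 1 (G): row=2 col=0 char='s'
After 2 ($): row=2 col=13 char='t'
After 3 (h): row=2 col=12 char='a'
After 4 (b): row=2 col=11 char='c'
After 5 (b): row=2 col=5 char='z'
After 6 (l): row=2 col=6 char='e'

Answer: e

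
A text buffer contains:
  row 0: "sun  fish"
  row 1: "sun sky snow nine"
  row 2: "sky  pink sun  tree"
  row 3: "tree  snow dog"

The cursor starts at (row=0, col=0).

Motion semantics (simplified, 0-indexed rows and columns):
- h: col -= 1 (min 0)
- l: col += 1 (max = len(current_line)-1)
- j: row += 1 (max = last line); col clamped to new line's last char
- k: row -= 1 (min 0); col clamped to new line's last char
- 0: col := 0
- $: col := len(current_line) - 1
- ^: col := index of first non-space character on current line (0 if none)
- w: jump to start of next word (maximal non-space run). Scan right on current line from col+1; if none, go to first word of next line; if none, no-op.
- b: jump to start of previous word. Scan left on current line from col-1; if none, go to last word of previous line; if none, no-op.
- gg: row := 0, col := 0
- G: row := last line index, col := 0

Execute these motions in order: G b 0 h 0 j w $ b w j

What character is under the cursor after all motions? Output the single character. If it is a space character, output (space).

Answer: d

Derivation:
After 1 (G): row=3 col=0 char='t'
After 2 (b): row=2 col=15 char='t'
After 3 (0): row=2 col=0 char='s'
After 4 (h): row=2 col=0 char='s'
After 5 (0): row=2 col=0 char='s'
After 6 (j): row=3 col=0 char='t'
After 7 (w): row=3 col=6 char='s'
After 8 ($): row=3 col=13 char='g'
After 9 (b): row=3 col=11 char='d'
After 10 (w): row=3 col=11 char='d'
After 11 (j): row=3 col=11 char='d'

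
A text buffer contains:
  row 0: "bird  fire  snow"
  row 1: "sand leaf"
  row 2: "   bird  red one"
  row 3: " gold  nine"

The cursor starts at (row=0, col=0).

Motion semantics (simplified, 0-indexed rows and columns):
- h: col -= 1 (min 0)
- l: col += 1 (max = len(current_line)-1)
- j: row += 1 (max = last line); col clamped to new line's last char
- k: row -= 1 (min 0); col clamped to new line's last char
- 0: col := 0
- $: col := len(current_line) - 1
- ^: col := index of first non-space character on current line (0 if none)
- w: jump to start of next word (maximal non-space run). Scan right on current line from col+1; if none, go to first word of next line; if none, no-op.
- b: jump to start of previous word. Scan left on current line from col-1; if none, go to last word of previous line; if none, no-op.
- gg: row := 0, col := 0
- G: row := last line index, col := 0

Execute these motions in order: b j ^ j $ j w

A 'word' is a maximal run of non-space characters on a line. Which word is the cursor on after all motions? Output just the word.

Answer: nine

Derivation:
After 1 (b): row=0 col=0 char='b'
After 2 (j): row=1 col=0 char='s'
After 3 (^): row=1 col=0 char='s'
After 4 (j): row=2 col=0 char='_'
After 5 ($): row=2 col=15 char='e'
After 6 (j): row=3 col=10 char='e'
After 7 (w): row=3 col=10 char='e'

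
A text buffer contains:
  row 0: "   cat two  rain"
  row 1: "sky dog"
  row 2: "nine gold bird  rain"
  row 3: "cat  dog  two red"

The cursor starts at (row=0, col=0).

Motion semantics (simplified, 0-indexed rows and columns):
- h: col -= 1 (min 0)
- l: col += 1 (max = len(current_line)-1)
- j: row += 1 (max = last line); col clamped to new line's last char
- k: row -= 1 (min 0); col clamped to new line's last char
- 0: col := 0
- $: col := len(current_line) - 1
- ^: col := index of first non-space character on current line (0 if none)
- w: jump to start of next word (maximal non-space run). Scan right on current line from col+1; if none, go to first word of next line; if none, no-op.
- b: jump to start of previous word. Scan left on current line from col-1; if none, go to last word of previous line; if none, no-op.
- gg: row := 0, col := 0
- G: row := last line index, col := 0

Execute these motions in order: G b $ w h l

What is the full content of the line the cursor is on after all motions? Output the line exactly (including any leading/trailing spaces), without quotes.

After 1 (G): row=3 col=0 char='c'
After 2 (b): row=2 col=16 char='r'
After 3 ($): row=2 col=19 char='n'
After 4 (w): row=3 col=0 char='c'
After 5 (h): row=3 col=0 char='c'
After 6 (l): row=3 col=1 char='a'

Answer: cat  dog  two red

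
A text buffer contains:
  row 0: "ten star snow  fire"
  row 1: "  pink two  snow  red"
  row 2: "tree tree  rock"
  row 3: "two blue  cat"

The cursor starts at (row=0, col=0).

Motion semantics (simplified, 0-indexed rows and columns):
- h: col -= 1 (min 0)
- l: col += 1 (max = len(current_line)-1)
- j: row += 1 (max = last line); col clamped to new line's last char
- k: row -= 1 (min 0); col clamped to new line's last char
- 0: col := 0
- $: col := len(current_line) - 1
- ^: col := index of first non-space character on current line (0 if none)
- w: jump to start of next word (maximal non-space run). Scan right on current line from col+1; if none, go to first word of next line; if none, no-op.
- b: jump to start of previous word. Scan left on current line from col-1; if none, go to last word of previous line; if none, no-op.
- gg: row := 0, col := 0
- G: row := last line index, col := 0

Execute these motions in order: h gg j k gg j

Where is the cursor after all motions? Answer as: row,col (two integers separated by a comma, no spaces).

After 1 (h): row=0 col=0 char='t'
After 2 (gg): row=0 col=0 char='t'
After 3 (j): row=1 col=0 char='_'
After 4 (k): row=0 col=0 char='t'
After 5 (gg): row=0 col=0 char='t'
After 6 (j): row=1 col=0 char='_'

Answer: 1,0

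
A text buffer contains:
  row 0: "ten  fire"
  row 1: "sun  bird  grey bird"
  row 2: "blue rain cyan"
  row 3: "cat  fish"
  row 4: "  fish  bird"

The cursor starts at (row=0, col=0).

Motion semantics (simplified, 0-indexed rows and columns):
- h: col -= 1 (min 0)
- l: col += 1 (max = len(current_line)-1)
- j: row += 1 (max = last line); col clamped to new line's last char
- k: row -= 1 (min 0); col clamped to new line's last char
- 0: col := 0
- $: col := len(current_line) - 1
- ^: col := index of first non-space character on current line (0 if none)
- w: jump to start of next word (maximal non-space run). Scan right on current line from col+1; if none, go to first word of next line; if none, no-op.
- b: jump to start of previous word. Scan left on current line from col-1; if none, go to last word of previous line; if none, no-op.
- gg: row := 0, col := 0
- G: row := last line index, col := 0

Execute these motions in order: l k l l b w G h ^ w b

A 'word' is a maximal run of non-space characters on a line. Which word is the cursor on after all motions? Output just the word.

Answer: fish

Derivation:
After 1 (l): row=0 col=1 char='e'
After 2 (k): row=0 col=1 char='e'
After 3 (l): row=0 col=2 char='n'
After 4 (l): row=0 col=3 char='_'
After 5 (b): row=0 col=0 char='t'
After 6 (w): row=0 col=5 char='f'
After 7 (G): row=4 col=0 char='_'
After 8 (h): row=4 col=0 char='_'
After 9 (^): row=4 col=2 char='f'
After 10 (w): row=4 col=8 char='b'
After 11 (b): row=4 col=2 char='f'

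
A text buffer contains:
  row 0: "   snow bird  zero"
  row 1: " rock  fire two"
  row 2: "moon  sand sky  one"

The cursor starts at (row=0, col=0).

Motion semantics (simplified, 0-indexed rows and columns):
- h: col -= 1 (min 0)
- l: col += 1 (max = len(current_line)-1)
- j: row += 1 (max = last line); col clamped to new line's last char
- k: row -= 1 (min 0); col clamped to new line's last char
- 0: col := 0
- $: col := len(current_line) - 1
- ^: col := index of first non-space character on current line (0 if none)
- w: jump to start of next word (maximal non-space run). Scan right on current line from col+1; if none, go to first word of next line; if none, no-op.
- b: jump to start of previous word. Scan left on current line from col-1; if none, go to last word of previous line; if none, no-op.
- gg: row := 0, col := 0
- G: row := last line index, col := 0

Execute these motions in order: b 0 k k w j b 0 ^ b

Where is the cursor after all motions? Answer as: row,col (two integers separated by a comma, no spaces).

After 1 (b): row=0 col=0 char='_'
After 2 (0): row=0 col=0 char='_'
After 3 (k): row=0 col=0 char='_'
After 4 (k): row=0 col=0 char='_'
After 5 (w): row=0 col=3 char='s'
After 6 (j): row=1 col=3 char='c'
After 7 (b): row=1 col=1 char='r'
After 8 (0): row=1 col=0 char='_'
After 9 (^): row=1 col=1 char='r'
After 10 (b): row=0 col=14 char='z'

Answer: 0,14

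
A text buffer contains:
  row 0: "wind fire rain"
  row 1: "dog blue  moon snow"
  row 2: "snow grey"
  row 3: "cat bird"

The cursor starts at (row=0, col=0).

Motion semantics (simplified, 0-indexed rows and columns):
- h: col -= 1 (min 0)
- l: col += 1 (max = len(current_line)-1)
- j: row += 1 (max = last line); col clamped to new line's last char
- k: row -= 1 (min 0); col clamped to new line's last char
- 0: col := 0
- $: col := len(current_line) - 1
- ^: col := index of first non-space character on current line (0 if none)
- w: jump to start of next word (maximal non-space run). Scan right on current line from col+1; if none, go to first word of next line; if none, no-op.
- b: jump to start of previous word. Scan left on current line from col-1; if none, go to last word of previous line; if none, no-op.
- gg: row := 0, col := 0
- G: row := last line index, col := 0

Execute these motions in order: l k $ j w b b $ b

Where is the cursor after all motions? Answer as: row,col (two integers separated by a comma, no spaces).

After 1 (l): row=0 col=1 char='i'
After 2 (k): row=0 col=1 char='i'
After 3 ($): row=0 col=13 char='n'
After 4 (j): row=1 col=13 char='n'
After 5 (w): row=1 col=15 char='s'
After 6 (b): row=1 col=10 char='m'
After 7 (b): row=1 col=4 char='b'
After 8 ($): row=1 col=18 char='w'
After 9 (b): row=1 col=15 char='s'

Answer: 1,15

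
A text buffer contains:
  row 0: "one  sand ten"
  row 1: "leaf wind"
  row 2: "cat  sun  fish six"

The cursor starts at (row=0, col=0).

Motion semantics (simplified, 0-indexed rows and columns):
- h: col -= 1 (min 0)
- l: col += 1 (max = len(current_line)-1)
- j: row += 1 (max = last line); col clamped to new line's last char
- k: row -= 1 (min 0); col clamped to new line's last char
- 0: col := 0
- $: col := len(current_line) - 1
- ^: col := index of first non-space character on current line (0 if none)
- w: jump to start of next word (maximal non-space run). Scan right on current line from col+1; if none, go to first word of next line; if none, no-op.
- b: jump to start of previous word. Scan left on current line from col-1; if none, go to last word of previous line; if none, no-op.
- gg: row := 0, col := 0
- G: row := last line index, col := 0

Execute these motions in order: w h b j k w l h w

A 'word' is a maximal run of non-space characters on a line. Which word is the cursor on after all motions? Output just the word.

After 1 (w): row=0 col=5 char='s'
After 2 (h): row=0 col=4 char='_'
After 3 (b): row=0 col=0 char='o'
After 4 (j): row=1 col=0 char='l'
After 5 (k): row=0 col=0 char='o'
After 6 (w): row=0 col=5 char='s'
After 7 (l): row=0 col=6 char='a'
After 8 (h): row=0 col=5 char='s'
After 9 (w): row=0 col=10 char='t'

Answer: ten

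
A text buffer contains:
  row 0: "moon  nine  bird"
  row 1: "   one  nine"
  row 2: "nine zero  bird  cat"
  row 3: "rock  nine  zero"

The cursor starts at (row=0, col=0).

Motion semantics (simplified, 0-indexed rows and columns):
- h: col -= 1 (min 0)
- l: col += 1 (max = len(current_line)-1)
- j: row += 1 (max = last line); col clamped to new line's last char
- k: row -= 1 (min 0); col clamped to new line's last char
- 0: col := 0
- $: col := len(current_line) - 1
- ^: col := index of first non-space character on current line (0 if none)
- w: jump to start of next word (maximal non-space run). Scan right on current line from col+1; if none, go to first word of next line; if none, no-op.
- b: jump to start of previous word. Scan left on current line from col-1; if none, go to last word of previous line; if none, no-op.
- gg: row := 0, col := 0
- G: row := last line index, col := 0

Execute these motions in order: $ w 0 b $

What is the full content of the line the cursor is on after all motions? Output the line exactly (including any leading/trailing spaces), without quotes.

Answer: moon  nine  bird

Derivation:
After 1 ($): row=0 col=15 char='d'
After 2 (w): row=1 col=3 char='o'
After 3 (0): row=1 col=0 char='_'
After 4 (b): row=0 col=12 char='b'
After 5 ($): row=0 col=15 char='d'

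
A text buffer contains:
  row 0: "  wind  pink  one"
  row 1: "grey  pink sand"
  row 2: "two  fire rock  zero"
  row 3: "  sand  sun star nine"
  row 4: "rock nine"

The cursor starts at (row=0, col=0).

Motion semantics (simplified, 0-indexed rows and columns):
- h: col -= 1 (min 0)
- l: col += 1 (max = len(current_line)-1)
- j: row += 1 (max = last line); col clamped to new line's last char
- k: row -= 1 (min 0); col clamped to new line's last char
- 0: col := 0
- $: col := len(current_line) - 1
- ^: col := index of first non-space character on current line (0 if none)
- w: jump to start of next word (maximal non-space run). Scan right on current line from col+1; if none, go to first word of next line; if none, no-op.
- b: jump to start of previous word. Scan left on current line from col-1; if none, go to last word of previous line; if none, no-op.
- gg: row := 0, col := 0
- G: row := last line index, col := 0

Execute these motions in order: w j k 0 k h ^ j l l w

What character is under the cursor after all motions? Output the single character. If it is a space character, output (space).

Answer: p

Derivation:
After 1 (w): row=0 col=2 char='w'
After 2 (j): row=1 col=2 char='e'
After 3 (k): row=0 col=2 char='w'
After 4 (0): row=0 col=0 char='_'
After 5 (k): row=0 col=0 char='_'
After 6 (h): row=0 col=0 char='_'
After 7 (^): row=0 col=2 char='w'
After 8 (j): row=1 col=2 char='e'
After 9 (l): row=1 col=3 char='y'
After 10 (l): row=1 col=4 char='_'
After 11 (w): row=1 col=6 char='p'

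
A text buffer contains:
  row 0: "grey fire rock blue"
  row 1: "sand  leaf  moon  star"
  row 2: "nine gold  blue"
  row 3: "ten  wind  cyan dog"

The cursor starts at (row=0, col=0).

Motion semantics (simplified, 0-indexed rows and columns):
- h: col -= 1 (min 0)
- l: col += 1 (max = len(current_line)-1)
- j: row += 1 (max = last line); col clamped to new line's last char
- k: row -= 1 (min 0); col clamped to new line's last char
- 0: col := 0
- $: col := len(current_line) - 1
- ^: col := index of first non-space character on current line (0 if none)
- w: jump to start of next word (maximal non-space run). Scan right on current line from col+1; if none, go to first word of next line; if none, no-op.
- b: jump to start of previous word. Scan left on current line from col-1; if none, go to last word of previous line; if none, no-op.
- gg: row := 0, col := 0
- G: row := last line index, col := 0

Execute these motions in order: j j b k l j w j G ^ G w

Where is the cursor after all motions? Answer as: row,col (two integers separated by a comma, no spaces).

After 1 (j): row=1 col=0 char='s'
After 2 (j): row=2 col=0 char='n'
After 3 (b): row=1 col=18 char='s'
After 4 (k): row=0 col=18 char='e'
After 5 (l): row=0 col=18 char='e'
After 6 (j): row=1 col=18 char='s'
After 7 (w): row=2 col=0 char='n'
After 8 (j): row=3 col=0 char='t'
After 9 (G): row=3 col=0 char='t'
After 10 (^): row=3 col=0 char='t'
After 11 (G): row=3 col=0 char='t'
After 12 (w): row=3 col=5 char='w'

Answer: 3,5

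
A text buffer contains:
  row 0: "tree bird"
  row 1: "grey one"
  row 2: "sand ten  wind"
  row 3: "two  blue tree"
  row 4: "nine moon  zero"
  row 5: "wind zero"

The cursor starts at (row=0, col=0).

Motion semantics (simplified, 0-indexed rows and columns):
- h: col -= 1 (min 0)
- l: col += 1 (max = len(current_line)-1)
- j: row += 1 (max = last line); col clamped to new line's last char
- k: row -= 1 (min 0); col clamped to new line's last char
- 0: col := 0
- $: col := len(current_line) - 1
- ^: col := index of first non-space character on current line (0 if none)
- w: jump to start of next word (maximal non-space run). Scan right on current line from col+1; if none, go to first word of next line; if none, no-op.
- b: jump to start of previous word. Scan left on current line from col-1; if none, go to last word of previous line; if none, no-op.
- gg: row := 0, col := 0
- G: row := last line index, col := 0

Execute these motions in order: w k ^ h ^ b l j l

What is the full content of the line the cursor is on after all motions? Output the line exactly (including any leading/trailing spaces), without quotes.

After 1 (w): row=0 col=5 char='b'
After 2 (k): row=0 col=5 char='b'
After 3 (^): row=0 col=0 char='t'
After 4 (h): row=0 col=0 char='t'
After 5 (^): row=0 col=0 char='t'
After 6 (b): row=0 col=0 char='t'
After 7 (l): row=0 col=1 char='r'
After 8 (j): row=1 col=1 char='r'
After 9 (l): row=1 col=2 char='e'

Answer: grey one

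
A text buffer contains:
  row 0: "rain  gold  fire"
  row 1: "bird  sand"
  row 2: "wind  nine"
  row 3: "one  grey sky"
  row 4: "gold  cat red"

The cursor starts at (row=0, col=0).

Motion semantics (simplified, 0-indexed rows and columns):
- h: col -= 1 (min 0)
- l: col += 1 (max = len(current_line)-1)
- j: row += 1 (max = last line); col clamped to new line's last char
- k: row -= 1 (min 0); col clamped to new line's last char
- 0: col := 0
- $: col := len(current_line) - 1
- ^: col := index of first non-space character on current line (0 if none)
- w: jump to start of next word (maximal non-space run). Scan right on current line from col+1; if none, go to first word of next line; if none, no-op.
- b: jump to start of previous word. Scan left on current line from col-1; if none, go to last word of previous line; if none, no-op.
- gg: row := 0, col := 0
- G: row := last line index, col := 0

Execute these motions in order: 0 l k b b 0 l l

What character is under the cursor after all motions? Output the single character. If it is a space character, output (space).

Answer: i

Derivation:
After 1 (0): row=0 col=0 char='r'
After 2 (l): row=0 col=1 char='a'
After 3 (k): row=0 col=1 char='a'
After 4 (b): row=0 col=0 char='r'
After 5 (b): row=0 col=0 char='r'
After 6 (0): row=0 col=0 char='r'
After 7 (l): row=0 col=1 char='a'
After 8 (l): row=0 col=2 char='i'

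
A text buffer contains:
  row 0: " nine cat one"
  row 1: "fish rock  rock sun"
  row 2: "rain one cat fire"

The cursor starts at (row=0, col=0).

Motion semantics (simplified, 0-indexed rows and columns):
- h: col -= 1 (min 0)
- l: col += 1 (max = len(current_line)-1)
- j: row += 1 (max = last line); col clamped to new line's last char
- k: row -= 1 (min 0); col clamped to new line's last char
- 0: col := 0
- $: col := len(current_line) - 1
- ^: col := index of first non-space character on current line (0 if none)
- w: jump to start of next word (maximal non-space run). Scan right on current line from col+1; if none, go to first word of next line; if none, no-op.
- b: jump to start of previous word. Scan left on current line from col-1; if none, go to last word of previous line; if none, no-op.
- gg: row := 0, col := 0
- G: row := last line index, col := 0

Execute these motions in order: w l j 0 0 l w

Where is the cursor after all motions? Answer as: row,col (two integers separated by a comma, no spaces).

After 1 (w): row=0 col=1 char='n'
After 2 (l): row=0 col=2 char='i'
After 3 (j): row=1 col=2 char='s'
After 4 (0): row=1 col=0 char='f'
After 5 (0): row=1 col=0 char='f'
After 6 (l): row=1 col=1 char='i'
After 7 (w): row=1 col=5 char='r'

Answer: 1,5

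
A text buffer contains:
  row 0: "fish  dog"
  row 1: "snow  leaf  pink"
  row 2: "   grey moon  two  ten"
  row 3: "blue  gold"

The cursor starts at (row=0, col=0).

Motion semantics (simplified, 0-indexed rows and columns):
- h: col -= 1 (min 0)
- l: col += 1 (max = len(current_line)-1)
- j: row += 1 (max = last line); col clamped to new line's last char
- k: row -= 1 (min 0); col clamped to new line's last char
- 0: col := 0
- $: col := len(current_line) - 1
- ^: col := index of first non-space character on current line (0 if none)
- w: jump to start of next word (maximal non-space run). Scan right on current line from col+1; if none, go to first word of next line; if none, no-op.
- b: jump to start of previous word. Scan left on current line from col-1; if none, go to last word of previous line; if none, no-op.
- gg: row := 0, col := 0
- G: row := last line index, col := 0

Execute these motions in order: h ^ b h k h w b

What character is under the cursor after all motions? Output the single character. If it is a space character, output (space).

Answer: f

Derivation:
After 1 (h): row=0 col=0 char='f'
After 2 (^): row=0 col=0 char='f'
After 3 (b): row=0 col=0 char='f'
After 4 (h): row=0 col=0 char='f'
After 5 (k): row=0 col=0 char='f'
After 6 (h): row=0 col=0 char='f'
After 7 (w): row=0 col=6 char='d'
After 8 (b): row=0 col=0 char='f'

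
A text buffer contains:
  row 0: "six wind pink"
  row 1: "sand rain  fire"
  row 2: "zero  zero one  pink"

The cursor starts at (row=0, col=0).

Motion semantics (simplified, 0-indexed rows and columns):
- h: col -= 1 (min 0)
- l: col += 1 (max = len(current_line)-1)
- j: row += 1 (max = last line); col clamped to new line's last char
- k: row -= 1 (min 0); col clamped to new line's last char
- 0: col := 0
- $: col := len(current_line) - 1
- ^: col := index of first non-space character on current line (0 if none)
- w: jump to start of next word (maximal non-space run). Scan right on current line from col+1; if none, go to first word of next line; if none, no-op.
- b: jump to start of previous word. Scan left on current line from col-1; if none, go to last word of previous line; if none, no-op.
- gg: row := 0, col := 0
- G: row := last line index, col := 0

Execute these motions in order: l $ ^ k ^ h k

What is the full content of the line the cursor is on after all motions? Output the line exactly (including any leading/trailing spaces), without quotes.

Answer: six wind pink

Derivation:
After 1 (l): row=0 col=1 char='i'
After 2 ($): row=0 col=12 char='k'
After 3 (^): row=0 col=0 char='s'
After 4 (k): row=0 col=0 char='s'
After 5 (^): row=0 col=0 char='s'
After 6 (h): row=0 col=0 char='s'
After 7 (k): row=0 col=0 char='s'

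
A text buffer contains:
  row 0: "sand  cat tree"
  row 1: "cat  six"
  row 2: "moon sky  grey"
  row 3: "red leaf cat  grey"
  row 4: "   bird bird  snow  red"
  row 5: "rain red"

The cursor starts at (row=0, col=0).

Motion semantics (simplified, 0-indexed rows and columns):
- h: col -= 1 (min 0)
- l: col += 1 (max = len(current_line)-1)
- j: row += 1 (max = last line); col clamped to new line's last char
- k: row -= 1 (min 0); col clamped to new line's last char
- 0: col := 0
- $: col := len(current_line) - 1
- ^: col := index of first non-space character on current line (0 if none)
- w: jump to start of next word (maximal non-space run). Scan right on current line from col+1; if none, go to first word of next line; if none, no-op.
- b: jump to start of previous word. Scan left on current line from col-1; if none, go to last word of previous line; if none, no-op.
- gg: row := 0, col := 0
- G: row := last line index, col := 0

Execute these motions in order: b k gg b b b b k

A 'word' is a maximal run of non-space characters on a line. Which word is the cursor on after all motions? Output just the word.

Answer: sand

Derivation:
After 1 (b): row=0 col=0 char='s'
After 2 (k): row=0 col=0 char='s'
After 3 (gg): row=0 col=0 char='s'
After 4 (b): row=0 col=0 char='s'
After 5 (b): row=0 col=0 char='s'
After 6 (b): row=0 col=0 char='s'
After 7 (b): row=0 col=0 char='s'
After 8 (k): row=0 col=0 char='s'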